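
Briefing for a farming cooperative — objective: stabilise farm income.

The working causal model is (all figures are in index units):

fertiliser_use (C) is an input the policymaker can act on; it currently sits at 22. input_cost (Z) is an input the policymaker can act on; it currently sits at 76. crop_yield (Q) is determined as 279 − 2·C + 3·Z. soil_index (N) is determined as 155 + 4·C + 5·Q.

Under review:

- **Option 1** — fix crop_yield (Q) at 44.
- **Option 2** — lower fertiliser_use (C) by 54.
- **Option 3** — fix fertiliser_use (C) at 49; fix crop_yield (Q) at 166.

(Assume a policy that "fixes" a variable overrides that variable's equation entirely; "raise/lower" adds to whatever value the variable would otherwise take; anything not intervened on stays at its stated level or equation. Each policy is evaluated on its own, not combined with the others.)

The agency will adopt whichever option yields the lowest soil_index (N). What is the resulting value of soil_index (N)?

Option 1 (Q := 44):
  C = 22
  Z = 76
  Q = 44
  N = 155 + 4·22 + 5·44 = 463
Option 2 (C − 54):
  C = 22 − 54 = -32
  Z = 76
  Q = 279 − 2·(-32) + 3·76 = 571
  N = 155 + 4·(-32) + 5·571 = 2882
Option 3 (C := 49, Q := 166):
  C = 49
  Z = 76
  Q = 166
  N = 155 + 4·49 + 5·166 = 1181
Comparing — Option 1: N=463, Option 2: N=2882, Option 3: N=1181. Lowest is 463 (Option 1).

463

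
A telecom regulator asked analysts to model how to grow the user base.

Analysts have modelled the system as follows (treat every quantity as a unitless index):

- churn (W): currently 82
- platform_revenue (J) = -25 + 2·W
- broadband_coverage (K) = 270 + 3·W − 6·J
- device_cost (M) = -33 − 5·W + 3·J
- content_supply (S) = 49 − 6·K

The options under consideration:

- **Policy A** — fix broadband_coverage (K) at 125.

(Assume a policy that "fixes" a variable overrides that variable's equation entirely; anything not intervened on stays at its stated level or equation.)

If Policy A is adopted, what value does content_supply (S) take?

Policy A (K := 125):
  W = 82
  J = -25 + 2·82 = 139
  K = 125
  S = 49 − 6·125 = -701

-701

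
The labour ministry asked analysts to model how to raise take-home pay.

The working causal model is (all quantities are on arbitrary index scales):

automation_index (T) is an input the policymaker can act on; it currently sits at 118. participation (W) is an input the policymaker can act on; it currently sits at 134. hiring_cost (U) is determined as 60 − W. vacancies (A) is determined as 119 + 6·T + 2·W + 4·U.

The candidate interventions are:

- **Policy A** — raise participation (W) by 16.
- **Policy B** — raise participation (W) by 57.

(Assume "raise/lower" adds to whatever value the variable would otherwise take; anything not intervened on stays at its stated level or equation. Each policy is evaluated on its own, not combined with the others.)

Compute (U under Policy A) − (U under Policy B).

Policy A (W + 16):
  W = 134 + 16 = 150
  U = 60 − 150 = -90
Policy B (W + 57):
  W = 134 + 57 = 191
  U = 60 − 191 = -131
U: -90 − (-131) = 41

41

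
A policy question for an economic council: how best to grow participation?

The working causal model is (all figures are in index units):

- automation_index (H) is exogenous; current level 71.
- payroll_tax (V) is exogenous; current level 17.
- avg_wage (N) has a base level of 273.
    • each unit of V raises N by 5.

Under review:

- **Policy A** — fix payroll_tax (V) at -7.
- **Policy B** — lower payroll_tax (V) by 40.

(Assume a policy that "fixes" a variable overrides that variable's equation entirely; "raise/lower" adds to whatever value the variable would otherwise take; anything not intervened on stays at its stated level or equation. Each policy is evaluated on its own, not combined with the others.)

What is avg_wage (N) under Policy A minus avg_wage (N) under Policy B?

80

Policy A (V := -7):
  V = -7
  N = 273 + 5·(-7) = 238
Policy B (V − 40):
  V = 17 − 40 = -23
  N = 273 + 5·(-23) = 158
N: 238 − 158 = 80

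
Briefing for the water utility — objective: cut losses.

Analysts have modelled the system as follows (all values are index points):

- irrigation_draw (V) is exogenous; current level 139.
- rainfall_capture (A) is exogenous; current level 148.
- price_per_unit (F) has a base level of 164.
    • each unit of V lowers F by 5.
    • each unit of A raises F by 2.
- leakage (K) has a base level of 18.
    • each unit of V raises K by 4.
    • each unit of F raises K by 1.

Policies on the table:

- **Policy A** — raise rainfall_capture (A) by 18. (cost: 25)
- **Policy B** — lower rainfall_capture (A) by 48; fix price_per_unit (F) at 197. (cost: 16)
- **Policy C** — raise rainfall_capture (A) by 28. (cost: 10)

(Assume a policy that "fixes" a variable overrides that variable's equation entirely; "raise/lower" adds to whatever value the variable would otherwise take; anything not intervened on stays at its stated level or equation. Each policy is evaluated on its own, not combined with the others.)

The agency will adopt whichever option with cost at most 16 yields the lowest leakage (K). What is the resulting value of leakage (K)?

Policy B (A − 48, F := 197):
  V = 139
  A = 148 − 48 = 100
  F = 197
  K = 18 + 4·139 + 197 = 771
Policy C (A + 28):
  V = 139
  A = 148 + 28 = 176
  F = 164 − 5·139 + 2·176 = -179
  K = 18 + 4·139 + (-179) = 395
Comparing — Policy B: K=771, Policy C: K=395. Lowest is 395 (Policy C).

395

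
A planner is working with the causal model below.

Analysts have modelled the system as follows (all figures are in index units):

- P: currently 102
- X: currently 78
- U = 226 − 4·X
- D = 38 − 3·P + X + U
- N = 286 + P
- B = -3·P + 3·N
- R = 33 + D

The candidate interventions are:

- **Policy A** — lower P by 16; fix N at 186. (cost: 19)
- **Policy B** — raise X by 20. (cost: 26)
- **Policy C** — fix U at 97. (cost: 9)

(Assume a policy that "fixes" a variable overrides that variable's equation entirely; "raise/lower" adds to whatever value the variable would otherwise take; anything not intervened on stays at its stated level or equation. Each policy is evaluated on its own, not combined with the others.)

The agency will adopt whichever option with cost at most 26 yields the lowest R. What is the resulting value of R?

-303

Policy A (P − 16, N := 186):
  P = 102 − 16 = 86
  X = 78
  U = 226 − 4·78 = -86
  D = 38 − 3·86 + 78 + (-86) = -228
  R = 33 + (-228) = -195
Policy B (X + 20):
  P = 102
  X = 78 + 20 = 98
  U = 226 − 4·98 = -166
  D = 38 − 3·102 + 98 + (-166) = -336
  R = 33 + (-336) = -303
Policy C (U := 97):
  P = 102
  X = 78
  U = 97
  D = 38 − 3·102 + 78 + 97 = -93
  R = 33 + (-93) = -60
Comparing — Policy A: R=-195, Policy B: R=-303, Policy C: R=-60. Lowest is -303 (Policy B).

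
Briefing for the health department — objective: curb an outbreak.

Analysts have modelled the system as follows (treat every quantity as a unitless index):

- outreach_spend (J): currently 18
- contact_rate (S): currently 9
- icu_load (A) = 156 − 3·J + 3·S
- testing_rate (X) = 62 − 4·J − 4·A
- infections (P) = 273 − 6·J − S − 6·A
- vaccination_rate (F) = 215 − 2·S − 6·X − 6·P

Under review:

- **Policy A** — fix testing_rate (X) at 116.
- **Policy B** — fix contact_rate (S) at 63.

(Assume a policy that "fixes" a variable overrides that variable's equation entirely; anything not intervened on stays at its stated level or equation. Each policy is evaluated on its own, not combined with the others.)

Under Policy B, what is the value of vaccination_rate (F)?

Policy B (S := 63):
  J = 18
  S = 63
  A = 156 − 3·18 + 3·63 = 291
  X = 62 − 4·18 − 4·291 = -1174
  P = 273 − 6·18 − 63 − 6·291 = -1644
  F = 215 − 2·63 − 6·(-1174) − 6·(-1644) = 16997

16997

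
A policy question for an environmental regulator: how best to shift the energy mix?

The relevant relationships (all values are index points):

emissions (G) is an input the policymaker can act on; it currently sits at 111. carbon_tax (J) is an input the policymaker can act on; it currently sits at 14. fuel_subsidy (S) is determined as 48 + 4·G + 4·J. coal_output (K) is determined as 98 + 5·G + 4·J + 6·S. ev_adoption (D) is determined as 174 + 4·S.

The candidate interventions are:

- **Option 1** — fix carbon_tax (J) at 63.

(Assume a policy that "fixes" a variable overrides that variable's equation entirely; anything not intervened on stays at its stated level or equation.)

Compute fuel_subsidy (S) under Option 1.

744

Option 1 (J := 63):
  G = 111
  J = 63
  S = 48 + 4·111 + 4·63 = 744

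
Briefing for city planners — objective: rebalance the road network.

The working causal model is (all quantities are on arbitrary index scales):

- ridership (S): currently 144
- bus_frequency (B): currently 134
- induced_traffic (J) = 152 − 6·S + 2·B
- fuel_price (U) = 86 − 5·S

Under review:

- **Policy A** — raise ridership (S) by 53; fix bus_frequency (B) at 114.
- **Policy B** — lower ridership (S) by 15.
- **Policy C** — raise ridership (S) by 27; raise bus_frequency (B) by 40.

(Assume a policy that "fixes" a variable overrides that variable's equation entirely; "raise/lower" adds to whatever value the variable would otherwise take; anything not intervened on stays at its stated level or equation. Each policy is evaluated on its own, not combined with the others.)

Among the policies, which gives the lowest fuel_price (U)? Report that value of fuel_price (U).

Policy A (S + 53, B := 114):
  S = 144 + 53 = 197
  U = 86 − 5·197 = -899
Policy B (S − 15):
  S = 144 − 15 = 129
  U = 86 − 5·129 = -559
Policy C (S + 27, B + 40):
  S = 144 + 27 = 171
  U = 86 − 5·171 = -769
Comparing — Policy A: U=-899, Policy B: U=-559, Policy C: U=-769. Lowest is -899 (Policy A).

-899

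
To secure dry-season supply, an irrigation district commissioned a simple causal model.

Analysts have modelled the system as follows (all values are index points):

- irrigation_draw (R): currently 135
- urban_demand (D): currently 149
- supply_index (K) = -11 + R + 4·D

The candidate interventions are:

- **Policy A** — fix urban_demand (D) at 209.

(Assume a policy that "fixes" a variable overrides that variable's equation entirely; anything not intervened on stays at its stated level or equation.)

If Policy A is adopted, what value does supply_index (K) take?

Policy A (D := 209):
  R = 135
  D = 209
  K = -11 + 135 + 4·209 = 960

960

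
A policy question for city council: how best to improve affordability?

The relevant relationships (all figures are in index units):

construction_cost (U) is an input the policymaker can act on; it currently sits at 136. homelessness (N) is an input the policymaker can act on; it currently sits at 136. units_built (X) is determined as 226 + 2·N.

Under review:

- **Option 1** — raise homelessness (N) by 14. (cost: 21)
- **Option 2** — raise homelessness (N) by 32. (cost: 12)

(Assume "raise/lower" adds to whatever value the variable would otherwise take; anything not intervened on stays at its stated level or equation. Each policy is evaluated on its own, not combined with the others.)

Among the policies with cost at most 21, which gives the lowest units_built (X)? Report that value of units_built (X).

526

Option 1 (N + 14):
  N = 136 + 14 = 150
  X = 226 + 2·150 = 526
Option 2 (N + 32):
  N = 136 + 32 = 168
  X = 226 + 2·168 = 562
Comparing — Option 1: X=526, Option 2: X=562. Lowest is 526 (Option 1).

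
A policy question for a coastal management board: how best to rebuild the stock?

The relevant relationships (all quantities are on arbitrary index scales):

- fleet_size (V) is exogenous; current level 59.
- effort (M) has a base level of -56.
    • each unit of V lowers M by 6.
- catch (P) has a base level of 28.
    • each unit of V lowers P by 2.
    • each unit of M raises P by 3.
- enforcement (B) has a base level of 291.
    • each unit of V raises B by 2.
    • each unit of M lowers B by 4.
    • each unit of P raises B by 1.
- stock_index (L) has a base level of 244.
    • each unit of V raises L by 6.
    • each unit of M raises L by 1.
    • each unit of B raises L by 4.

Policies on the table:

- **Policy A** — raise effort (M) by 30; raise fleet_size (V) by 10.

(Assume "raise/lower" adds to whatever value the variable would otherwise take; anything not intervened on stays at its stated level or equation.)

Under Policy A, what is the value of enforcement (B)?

759

Policy A (M + 30, V + 10):
  V = 59 + 10 = 69
  M = -56 − 6·69 (+30 from intervention) = -440
  P = 28 − 2·69 + 3·(-440) = -1430
  B = 291 + 2·69 − 4·(-440) + (-1430) = 759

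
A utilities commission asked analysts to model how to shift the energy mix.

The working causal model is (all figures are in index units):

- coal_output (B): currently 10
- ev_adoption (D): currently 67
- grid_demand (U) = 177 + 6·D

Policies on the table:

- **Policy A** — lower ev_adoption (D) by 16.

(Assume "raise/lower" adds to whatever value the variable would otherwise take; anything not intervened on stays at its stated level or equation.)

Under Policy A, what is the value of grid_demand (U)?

483

Policy A (D − 16):
  D = 67 − 16 = 51
  U = 177 + 6·51 = 483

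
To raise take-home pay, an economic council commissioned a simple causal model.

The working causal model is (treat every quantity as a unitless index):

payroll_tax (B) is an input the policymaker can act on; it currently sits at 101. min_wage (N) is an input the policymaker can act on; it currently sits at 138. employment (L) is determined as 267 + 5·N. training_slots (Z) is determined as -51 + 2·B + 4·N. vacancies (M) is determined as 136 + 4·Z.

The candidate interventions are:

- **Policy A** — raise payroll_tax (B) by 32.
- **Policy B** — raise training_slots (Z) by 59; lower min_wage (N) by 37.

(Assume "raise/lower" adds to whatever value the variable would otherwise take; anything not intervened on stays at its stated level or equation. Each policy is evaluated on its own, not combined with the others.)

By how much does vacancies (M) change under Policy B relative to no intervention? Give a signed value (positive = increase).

-356

Baseline:
  B = 101
  N = 138
  Z = -51 + 2·101 + 4·138 = 703
  M = 136 + 4·703 = 2948
Policy B (Z + 59, N − 37):
  B = 101
  N = 138 − 37 = 101
  Z = -51 + 2·101 + 4·101 (+59 from intervention) = 614
  M = 136 + 4·614 = 2592
Change in M: 2592 − 2948 = -356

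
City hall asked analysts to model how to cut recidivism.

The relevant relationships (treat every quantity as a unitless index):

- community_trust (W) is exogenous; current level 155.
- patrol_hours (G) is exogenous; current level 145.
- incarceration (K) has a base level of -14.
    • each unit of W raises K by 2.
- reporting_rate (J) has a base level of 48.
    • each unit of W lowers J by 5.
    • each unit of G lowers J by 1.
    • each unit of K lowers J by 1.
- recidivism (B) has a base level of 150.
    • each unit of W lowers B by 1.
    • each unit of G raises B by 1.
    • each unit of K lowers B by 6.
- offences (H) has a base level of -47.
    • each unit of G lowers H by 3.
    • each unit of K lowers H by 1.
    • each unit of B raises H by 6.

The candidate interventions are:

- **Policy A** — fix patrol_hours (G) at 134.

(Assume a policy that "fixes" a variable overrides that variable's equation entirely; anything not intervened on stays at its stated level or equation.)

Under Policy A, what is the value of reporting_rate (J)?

Policy A (G := 134):
  W = 155
  G = 134
  K = -14 + 2·155 = 296
  J = 48 − 5·155 − 134 − 296 = -1157

-1157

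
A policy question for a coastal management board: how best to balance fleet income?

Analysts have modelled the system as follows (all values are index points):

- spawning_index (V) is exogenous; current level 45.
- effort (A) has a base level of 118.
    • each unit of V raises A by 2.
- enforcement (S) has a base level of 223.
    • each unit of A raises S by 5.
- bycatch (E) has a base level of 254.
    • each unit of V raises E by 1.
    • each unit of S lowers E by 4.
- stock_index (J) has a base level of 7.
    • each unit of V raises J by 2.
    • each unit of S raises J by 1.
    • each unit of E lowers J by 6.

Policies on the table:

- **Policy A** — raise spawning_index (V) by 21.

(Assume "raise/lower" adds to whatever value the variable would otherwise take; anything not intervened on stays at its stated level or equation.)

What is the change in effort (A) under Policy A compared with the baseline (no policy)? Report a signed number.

Baseline:
  V = 45
  A = 118 + 2·45 = 208
Policy A (V + 21):
  V = 45 + 21 = 66
  A = 118 + 2·66 = 250
Change in A: 250 − 208 = 42

42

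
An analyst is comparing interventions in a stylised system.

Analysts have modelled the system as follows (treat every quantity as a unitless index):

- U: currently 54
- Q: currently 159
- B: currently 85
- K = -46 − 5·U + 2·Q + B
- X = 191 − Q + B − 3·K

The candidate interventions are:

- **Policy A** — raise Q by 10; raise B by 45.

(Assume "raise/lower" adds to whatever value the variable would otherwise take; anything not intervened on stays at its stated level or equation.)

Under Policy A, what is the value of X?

-304

Policy A (Q + 10, B + 45):
  U = 54
  Q = 159 + 10 = 169
  B = 85 + 45 = 130
  K = -46 − 5·54 + 2·169 + 130 = 152
  X = 191 − 169 + 130 − 3·152 = -304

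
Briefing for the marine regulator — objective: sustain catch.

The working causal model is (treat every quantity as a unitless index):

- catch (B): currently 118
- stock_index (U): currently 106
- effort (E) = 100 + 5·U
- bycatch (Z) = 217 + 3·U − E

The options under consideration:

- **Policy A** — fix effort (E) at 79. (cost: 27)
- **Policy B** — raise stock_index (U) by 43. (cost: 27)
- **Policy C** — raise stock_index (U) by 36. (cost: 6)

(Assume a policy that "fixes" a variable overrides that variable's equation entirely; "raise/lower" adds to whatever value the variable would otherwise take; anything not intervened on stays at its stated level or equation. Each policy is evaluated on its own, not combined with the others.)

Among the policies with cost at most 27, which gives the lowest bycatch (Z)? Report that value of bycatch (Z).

-181

Policy A (E := 79):
  U = 106
  E = 79
  Z = 217 + 3·106 − 79 = 456
Policy B (U + 43):
  U = 106 + 43 = 149
  E = 100 + 5·149 = 845
  Z = 217 + 3·149 − 845 = -181
Policy C (U + 36):
  U = 106 + 36 = 142
  E = 100 + 5·142 = 810
  Z = 217 + 3·142 − 810 = -167
Comparing — Policy A: Z=456, Policy B: Z=-181, Policy C: Z=-167. Lowest is -181 (Policy B).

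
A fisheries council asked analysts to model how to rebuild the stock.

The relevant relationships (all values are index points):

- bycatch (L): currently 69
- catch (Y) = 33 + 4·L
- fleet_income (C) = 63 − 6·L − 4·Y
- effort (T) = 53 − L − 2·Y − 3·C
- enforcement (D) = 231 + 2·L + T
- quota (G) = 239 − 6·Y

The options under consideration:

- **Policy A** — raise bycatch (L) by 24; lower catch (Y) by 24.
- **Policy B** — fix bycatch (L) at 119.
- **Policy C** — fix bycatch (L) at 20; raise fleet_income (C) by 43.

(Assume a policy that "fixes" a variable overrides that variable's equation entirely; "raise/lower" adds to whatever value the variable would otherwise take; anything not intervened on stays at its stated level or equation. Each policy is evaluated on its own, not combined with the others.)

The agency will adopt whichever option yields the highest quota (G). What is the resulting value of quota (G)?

Policy A (L + 24, Y − 24):
  L = 69 + 24 = 93
  Y = 33 + 4·93 (−24 from intervention) = 381
  G = 239 − 6·381 = -2047
Policy B (L := 119):
  L = 119
  Y = 33 + 4·119 = 509
  G = 239 − 6·509 = -2815
Policy C (L := 20, C + 43):
  L = 20
  Y = 33 + 4·20 = 113
  G = 239 − 6·113 = -439
Comparing — Policy A: G=-2047, Policy B: G=-2815, Policy C: G=-439. Highest is -439 (Policy C).

-439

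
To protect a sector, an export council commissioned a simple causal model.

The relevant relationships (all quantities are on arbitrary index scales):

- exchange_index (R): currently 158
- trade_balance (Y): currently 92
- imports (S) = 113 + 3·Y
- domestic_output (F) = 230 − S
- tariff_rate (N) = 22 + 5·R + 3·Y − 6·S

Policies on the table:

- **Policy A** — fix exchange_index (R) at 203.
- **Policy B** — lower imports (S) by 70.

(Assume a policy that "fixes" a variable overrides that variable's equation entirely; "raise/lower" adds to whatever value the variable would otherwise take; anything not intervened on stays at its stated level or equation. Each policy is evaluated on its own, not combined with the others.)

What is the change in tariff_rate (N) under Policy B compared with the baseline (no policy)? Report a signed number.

420

Baseline:
  R = 158
  Y = 92
  S = 113 + 3·92 = 389
  N = 22 + 5·158 + 3·92 − 6·389 = -1246
Policy B (S − 70):
  R = 158
  Y = 92
  S = 113 + 3·92 (−70 from intervention) = 319
  N = 22 + 5·158 + 3·92 − 6·319 = -826
Change in N: -826 − (-1246) = 420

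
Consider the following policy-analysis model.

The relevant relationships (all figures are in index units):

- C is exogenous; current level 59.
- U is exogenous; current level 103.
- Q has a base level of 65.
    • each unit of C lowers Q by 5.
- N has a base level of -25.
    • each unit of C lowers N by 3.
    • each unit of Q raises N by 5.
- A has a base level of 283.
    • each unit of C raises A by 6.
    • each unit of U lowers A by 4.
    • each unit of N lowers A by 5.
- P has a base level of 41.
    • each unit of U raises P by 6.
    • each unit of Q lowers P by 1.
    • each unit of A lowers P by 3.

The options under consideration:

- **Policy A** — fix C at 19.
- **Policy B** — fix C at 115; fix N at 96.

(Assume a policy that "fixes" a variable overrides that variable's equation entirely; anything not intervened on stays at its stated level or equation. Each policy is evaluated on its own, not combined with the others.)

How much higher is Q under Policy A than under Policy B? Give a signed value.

Policy A (C := 19):
  C = 19
  Q = 65 − 5·19 = -30
Policy B (C := 115, N := 96):
  C = 115
  Q = 65 − 5·115 = -510
Q: -30 − (-510) = 480

480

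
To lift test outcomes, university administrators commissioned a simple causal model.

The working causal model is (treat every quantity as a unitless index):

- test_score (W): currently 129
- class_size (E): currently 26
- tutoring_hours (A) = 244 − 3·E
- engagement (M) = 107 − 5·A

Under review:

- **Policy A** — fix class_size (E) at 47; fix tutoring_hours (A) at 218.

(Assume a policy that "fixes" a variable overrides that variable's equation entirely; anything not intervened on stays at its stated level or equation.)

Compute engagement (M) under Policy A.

Policy A (E := 47, A := 218):
  E = 47
  A = 218
  M = 107 − 5·218 = -983

-983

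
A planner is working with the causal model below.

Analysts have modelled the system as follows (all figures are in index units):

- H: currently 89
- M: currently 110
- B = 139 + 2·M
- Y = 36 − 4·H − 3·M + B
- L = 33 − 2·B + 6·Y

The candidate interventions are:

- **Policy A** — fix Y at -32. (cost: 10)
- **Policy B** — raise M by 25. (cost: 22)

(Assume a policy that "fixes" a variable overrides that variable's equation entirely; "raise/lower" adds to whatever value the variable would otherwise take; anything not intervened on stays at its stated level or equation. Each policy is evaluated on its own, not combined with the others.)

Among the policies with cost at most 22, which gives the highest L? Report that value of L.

Policy A (Y := -32):
  H = 89
  M = 110
  B = 139 + 2·110 = 359
  Y = -32
  L = 33 − 2·359 + 6·(-32) = -877
Policy B (M + 25):
  H = 89
  M = 110 + 25 = 135
  B = 139 + 2·135 = 409
  Y = 36 − 4·89 − 3·135 + 409 = -316
  L = 33 − 2·409 + 6·(-316) = -2681
Comparing — Policy A: L=-877, Policy B: L=-2681. Highest is -877 (Policy A).

-877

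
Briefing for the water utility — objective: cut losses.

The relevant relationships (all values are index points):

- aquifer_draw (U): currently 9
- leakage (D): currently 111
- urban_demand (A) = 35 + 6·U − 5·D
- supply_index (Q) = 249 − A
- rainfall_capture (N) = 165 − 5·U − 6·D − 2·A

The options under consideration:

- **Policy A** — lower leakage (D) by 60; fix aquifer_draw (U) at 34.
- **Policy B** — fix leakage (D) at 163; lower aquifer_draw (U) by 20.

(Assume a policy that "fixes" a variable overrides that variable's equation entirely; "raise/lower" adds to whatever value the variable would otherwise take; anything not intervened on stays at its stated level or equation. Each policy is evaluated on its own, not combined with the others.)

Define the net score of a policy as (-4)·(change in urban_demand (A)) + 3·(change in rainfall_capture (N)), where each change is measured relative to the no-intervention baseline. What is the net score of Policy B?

Baseline:
  U = 9
  D = 111
  A = 35 + 6·9 − 5·111 = -466
  N = 165 − 5·9 − 6·111 − 2·(-466) = 386
Policy B (D := 163, U − 20):
  U = 9 − 20 = -11
  D = 163
  A = 35 + 6·(-11) − 5·163 = -846
  N = 165 − 5·(-11) − 6·163 − 2·(-846) = 934
ΔA = -846 − (-466) = -380; ΔN = 934 − 386 = 548
Score = (-4)·(-380) + 3·548 = 3164

3164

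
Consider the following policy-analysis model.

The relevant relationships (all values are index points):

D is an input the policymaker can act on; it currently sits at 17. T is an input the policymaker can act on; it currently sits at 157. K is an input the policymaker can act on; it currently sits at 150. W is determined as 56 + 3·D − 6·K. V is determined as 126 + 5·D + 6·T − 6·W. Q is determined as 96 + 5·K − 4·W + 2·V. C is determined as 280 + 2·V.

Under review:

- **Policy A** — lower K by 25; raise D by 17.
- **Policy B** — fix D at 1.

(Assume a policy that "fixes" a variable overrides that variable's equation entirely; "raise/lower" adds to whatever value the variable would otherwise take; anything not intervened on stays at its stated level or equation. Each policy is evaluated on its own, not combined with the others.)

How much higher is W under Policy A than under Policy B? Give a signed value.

249

Policy A (K − 25, D + 17):
  D = 17 + 17 = 34
  K = 150 − 25 = 125
  W = 56 + 3·34 − 6·125 = -592
Policy B (D := 1):
  D = 1
  K = 150
  W = 56 + 3·1 − 6·150 = -841
W: -592 − (-841) = 249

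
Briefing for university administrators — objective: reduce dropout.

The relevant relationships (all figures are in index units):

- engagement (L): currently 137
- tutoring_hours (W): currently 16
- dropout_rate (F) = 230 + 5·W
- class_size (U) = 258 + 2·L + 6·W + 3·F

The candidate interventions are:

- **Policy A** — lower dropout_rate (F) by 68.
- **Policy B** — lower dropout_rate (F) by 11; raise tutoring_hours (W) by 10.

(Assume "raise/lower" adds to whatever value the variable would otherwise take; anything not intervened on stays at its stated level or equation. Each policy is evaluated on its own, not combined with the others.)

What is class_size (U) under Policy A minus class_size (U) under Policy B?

Policy A (F − 68):
  L = 137
  W = 16
  F = 230 + 5·16 (−68 from intervention) = 242
  U = 258 + 2·137 + 6·16 + 3·242 = 1354
Policy B (F − 11, W + 10):
  L = 137
  W = 16 + 10 = 26
  F = 230 + 5·26 (−11 from intervention) = 349
  U = 258 + 2·137 + 6·26 + 3·349 = 1735
U: 1354 − 1735 = -381

-381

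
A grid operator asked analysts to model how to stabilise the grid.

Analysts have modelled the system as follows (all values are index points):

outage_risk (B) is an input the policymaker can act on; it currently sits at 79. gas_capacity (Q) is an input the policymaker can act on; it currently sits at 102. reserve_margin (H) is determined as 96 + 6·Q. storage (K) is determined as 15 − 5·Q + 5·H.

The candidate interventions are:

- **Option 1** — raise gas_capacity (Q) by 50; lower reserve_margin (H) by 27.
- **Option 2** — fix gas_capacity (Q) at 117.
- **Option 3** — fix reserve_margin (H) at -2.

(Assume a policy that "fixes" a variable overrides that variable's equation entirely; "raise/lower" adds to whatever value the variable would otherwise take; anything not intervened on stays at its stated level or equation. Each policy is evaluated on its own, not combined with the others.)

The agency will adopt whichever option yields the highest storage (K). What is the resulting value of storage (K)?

Option 1 (Q + 50, H − 27):
  Q = 102 + 50 = 152
  H = 96 + 6·152 (−27 from intervention) = 981
  K = 15 − 5·152 + 5·981 = 4160
Option 2 (Q := 117):
  Q = 117
  H = 96 + 6·117 = 798
  K = 15 − 5·117 + 5·798 = 3420
Option 3 (H := -2):
  Q = 102
  H = -2
  K = 15 − 5·102 + 5·(-2) = -505
Comparing — Option 1: K=4160, Option 2: K=3420, Option 3: K=-505. Highest is 4160 (Option 1).

4160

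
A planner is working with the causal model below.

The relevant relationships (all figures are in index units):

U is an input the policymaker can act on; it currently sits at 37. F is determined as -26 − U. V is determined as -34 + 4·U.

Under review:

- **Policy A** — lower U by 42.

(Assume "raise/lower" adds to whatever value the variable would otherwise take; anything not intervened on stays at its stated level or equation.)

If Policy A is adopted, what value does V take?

Policy A (U − 42):
  U = 37 − 42 = -5
  V = -34 + 4·(-5) = -54

-54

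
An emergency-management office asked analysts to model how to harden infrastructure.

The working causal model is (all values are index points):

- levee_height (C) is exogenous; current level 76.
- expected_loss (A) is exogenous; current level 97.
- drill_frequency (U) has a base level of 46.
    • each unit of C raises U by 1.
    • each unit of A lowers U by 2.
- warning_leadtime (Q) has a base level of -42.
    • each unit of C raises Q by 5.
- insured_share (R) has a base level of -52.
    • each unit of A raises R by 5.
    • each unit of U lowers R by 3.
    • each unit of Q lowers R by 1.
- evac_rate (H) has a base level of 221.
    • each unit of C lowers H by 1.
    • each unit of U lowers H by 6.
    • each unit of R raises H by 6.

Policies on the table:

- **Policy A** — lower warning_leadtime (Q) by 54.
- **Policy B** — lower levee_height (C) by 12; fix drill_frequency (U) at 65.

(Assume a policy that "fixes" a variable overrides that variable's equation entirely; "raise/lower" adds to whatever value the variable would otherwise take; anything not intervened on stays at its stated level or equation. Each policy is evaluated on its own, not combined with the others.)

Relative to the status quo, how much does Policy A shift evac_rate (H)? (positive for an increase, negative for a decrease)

Baseline:
  C = 76
  A = 97
  U = 46 + 76 − 2·97 = -72
  Q = -42 + 5·76 = 338
  R = -52 + 5·97 − 3·(-72) − 338 = 311
  H = 221 − 76 − 6·(-72) + 6·311 = 2443
Policy A (Q − 54):
  C = 76
  A = 97
  U = 46 + 76 − 2·97 = -72
  Q = -42 + 5·76 (−54 from intervention) = 284
  R = -52 + 5·97 − 3·(-72) − 284 = 365
  H = 221 − 76 − 6·(-72) + 6·365 = 2767
Change in H: 2767 − 2443 = 324

324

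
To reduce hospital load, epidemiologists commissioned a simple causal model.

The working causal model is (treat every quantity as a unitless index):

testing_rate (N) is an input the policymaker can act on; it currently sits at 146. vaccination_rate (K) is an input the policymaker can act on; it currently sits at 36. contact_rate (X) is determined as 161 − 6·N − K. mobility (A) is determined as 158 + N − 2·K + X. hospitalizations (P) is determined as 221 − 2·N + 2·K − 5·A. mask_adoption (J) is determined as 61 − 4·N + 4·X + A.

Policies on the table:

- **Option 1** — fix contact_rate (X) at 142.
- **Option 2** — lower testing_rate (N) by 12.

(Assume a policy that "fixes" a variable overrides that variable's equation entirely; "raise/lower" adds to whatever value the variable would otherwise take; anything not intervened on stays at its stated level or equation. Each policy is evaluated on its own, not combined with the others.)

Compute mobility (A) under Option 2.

-459

Option 2 (N − 12):
  N = 146 − 12 = 134
  K = 36
  X = 161 − 6·134 − 36 = -679
  A = 158 + 134 − 2·36 + (-679) = -459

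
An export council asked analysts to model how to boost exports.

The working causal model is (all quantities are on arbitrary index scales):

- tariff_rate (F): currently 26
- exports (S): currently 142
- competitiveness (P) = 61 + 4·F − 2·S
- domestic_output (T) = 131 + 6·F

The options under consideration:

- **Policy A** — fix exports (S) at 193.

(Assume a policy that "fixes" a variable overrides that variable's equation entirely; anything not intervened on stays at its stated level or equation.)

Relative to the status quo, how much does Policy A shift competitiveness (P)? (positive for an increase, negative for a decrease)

Baseline:
  F = 26
  S = 142
  P = 61 + 4·26 − 2·142 = -119
Policy A (S := 193):
  F = 26
  S = 193
  P = 61 + 4·26 − 2·193 = -221
Change in P: -221 − (-119) = -102

-102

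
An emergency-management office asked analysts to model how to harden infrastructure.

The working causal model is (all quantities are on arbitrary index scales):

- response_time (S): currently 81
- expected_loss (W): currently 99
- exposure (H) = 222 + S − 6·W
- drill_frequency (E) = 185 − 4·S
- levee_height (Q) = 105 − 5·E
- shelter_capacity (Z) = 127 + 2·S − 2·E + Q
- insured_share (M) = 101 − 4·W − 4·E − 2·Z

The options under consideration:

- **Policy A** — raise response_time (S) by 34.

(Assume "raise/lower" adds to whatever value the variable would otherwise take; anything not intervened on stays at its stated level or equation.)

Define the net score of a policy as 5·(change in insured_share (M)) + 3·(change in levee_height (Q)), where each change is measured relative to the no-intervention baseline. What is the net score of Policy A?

-5440

Baseline:
  S = 81
  W = 99
  E = 185 − 4·81 = -139
  Q = 105 − 5·(-139) = 800
  Z = 127 + 2·81 − 2·(-139) + 800 = 1367
  M = 101 − 4·99 − 4·(-139) − 2·1367 = -2473
Policy A (S + 34):
  S = 81 + 34 = 115
  W = 99
  E = 185 − 4·115 = -275
  Q = 105 − 5·(-275) = 1480
  Z = 127 + 2·115 − 2·(-275) + 1480 = 2387
  M = 101 − 4·99 − 4·(-275) − 2·2387 = -3969
ΔM = -3969 − (-2473) = -1496; ΔQ = 1480 − 800 = 680
Score = 5·(-1496) + 3·680 = -5440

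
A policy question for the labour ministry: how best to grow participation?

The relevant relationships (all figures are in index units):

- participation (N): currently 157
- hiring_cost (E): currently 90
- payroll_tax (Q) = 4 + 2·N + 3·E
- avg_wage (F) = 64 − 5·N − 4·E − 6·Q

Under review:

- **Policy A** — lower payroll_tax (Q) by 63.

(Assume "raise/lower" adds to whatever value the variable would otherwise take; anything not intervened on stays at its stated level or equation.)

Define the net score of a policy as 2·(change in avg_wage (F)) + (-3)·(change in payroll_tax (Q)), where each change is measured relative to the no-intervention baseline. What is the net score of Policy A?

945

Baseline:
  N = 157
  E = 90
  Q = 4 + 2·157 + 3·90 = 588
  F = 64 − 5·157 − 4·90 − 6·588 = -4609
Policy A (Q − 63):
  N = 157
  E = 90
  Q = 4 + 2·157 + 3·90 (−63 from intervention) = 525
  F = 64 − 5·157 − 4·90 − 6·525 = -4231
ΔF = -4231 − (-4609) = 378; ΔQ = 525 − 588 = -63
Score = 2·378 + (-3)·(-63) = 945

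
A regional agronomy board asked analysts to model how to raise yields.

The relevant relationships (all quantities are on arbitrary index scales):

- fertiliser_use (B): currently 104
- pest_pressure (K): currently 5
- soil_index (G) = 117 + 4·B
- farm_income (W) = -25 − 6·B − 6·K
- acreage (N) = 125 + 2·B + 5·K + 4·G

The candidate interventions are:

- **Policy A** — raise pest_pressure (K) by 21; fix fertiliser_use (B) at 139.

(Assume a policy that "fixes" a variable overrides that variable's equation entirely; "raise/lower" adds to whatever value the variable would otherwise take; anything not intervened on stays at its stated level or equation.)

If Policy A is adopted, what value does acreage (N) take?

Policy A (K + 21, B := 139):
  B = 139
  K = 5 + 21 = 26
  G = 117 + 4·139 = 673
  N = 125 + 2·139 + 5·26 + 4·673 = 3225

3225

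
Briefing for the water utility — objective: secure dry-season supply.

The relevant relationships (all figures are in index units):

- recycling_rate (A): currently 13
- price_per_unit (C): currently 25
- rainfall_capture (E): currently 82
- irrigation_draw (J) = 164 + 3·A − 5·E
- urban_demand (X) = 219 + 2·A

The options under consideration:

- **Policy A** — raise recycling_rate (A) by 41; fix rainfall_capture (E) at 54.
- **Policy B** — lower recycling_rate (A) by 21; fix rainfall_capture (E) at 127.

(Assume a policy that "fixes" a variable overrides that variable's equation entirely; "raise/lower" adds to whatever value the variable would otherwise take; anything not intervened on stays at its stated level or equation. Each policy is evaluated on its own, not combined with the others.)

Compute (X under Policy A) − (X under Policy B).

124

Policy A (A + 41, E := 54):
  A = 13 + 41 = 54
  X = 219 + 2·54 = 327
Policy B (A − 21, E := 127):
  A = 13 − 21 = -8
  X = 219 + 2·(-8) = 203
X: 327 − 203 = 124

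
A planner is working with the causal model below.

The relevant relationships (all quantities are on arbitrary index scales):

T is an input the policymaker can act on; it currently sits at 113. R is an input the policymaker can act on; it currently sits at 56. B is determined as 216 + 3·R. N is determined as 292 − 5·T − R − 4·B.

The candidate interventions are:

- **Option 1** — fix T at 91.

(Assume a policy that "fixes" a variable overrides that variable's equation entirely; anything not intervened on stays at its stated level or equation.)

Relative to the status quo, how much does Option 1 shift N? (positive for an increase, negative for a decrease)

Baseline:
  T = 113
  R = 56
  B = 216 + 3·56 = 384
  N = 292 − 5·113 − 56 − 4·384 = -1865
Option 1 (T := 91):
  T = 91
  R = 56
  B = 216 + 3·56 = 384
  N = 292 − 5·91 − 56 − 4·384 = -1755
Change in N: -1755 − (-1865) = 110

110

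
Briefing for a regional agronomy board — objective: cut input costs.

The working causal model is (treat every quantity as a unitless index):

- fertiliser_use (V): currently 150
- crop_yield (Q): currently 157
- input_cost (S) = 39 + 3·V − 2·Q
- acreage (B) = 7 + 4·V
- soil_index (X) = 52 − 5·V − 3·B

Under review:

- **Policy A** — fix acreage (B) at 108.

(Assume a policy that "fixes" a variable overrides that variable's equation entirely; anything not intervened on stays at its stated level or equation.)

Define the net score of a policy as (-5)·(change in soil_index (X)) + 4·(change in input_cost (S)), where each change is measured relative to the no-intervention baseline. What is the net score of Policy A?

-7485

Baseline:
  V = 150
  Q = 157
  S = 39 + 3·150 − 2·157 = 175
  B = 7 + 4·150 = 607
  X = 52 − 5·150 − 3·607 = -2519
Policy A (B := 108):
  V = 150
  Q = 157
  S = 39 + 3·150 − 2·157 = 175
  B = 108
  X = 52 − 5·150 − 3·108 = -1022
ΔX = -1022 − (-2519) = 1497; ΔS = 175 − 175 = 0
Score = (-5)·1497 + 4·0 = -7485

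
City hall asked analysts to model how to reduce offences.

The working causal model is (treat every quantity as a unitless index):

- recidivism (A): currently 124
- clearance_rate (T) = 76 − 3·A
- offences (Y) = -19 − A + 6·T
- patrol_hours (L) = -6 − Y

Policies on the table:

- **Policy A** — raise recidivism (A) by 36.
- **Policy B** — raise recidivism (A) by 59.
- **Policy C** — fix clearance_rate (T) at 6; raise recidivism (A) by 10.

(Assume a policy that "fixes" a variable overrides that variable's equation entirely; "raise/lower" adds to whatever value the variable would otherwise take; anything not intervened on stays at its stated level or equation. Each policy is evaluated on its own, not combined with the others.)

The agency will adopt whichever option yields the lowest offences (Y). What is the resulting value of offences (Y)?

-3040

Policy A (A + 36):
  A = 124 + 36 = 160
  T = 76 − 3·160 = -404
  Y = -19 − 160 + 6·(-404) = -2603
Policy B (A + 59):
  A = 124 + 59 = 183
  T = 76 − 3·183 = -473
  Y = -19 − 183 + 6·(-473) = -3040
Policy C (T := 6, A + 10):
  A = 124 + 10 = 134
  T = 6
  Y = -19 − 134 + 6·6 = -117
Comparing — Policy A: Y=-2603, Policy B: Y=-3040, Policy C: Y=-117. Lowest is -3040 (Policy B).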